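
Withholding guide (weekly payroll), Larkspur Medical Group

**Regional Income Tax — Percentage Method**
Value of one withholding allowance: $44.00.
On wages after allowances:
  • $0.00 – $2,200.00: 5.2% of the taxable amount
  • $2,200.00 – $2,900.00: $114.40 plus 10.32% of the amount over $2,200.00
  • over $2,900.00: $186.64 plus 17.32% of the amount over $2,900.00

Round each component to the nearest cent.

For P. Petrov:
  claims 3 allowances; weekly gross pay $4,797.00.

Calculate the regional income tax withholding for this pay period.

Regional Income Tax: taxable = $4,797.00 − 3×$44.00 = $4,665.00
  $186.64 + 17.32% × ($4,665.00 − $2,900.00) = $186.64 + 17.32% × $1,765.00 = $492.34

$492.34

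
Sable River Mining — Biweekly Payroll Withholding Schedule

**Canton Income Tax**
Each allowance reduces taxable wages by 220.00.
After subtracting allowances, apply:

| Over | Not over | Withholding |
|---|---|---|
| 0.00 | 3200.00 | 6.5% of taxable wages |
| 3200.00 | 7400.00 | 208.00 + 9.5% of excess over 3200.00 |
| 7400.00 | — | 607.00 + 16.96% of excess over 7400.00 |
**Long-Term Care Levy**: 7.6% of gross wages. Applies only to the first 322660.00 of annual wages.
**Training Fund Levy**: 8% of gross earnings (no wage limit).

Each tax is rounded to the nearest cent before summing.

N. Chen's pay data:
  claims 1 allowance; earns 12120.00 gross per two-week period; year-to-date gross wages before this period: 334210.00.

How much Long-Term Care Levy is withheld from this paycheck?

Long-Term Care Levy: YTD 334210.00 ≥ cap 322660.00 → 0.00

0.00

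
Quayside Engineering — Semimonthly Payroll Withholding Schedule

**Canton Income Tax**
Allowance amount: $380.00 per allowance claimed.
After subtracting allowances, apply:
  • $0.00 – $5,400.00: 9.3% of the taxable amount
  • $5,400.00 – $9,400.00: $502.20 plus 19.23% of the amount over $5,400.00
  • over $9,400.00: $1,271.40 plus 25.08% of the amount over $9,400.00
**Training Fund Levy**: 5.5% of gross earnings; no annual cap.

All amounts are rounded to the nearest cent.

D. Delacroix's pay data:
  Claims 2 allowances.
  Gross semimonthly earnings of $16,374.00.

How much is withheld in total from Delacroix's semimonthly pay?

$3,730.44

Canton Income Tax: taxable = $16,374.00 − 2×$380.00 = $15,614.00
  $1,271.40 + 25.08% × ($15,614.00 − $9,400.00) = $1,271.40 + 25.08% × $6,214.00 = $2,829.87
Training Fund Levy: 5.5% × $16,374.00 = $900.57
Total: $2,829.87 + $900.57 = $3,730.44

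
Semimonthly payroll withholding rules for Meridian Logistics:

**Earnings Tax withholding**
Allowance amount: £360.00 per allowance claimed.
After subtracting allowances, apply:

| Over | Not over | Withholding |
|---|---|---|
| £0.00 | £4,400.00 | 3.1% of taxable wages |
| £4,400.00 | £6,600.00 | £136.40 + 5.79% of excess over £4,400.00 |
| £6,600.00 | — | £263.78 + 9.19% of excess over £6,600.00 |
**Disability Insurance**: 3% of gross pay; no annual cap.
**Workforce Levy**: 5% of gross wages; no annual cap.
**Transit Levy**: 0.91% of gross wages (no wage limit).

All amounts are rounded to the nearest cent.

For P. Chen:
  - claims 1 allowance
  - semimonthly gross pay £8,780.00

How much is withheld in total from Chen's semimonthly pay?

£1,213.34

Earnings Tax: taxable = £8,780.00 − 1×£360.00 = £8,420.00
  £263.78 + 9.19% × (£8,420.00 − £6,600.00) = £263.78 + 9.19% × £1,820.00 = £431.04
Disability Insurance: 3% × £8,780.00 = £263.40
Workforce Levy: 5% × £8,780.00 = £439.00
Transit Levy: 0.91% × £8,780.00 = £79.90
Total: £431.04 + £263.40 + £439.00 + £79.90 = £1,213.34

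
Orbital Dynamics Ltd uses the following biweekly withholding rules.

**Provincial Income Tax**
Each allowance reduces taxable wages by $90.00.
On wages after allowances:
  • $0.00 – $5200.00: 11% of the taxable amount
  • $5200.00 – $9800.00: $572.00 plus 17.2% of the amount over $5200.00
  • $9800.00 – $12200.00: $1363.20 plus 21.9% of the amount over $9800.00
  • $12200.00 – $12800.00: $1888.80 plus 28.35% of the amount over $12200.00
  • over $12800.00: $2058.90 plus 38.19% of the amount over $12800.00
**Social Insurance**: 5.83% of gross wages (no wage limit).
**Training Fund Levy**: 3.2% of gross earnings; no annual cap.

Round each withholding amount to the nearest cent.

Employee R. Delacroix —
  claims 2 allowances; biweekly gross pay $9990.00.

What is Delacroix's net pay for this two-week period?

$7722.51

Provincial Income Tax: taxable = $9990.00 − 2×$90.00 = $9810.00
  $1363.20 + 21.9% × ($9810.00 − $9800.00) = $1363.20 + 21.9% × $10.00 = $1365.39
Social Insurance: 5.83% × $9990.00 = $582.42
Training Fund Levy: 3.2% × $9990.00 = $319.68
Total withheld: $1365.39 + $582.42 + $319.68 = $2267.49
Net pay: $9990.00 − $2267.49 = $7722.51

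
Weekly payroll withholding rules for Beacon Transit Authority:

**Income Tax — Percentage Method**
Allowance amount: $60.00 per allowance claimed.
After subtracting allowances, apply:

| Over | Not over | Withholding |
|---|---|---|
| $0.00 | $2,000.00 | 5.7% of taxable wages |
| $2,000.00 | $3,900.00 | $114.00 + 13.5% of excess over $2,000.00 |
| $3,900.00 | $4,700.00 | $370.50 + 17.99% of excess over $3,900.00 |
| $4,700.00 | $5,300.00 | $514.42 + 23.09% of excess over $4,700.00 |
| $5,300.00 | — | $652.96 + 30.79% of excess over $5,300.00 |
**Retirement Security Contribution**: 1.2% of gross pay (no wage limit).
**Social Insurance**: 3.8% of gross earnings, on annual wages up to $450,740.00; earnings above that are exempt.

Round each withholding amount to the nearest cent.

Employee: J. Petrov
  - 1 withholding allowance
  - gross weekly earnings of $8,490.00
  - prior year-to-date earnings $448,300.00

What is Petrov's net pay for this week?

$6,678.71

Income Tax: taxable = $8,490.00 − 1×$60.00 = $8,430.00
  $652.96 + 30.79% × ($8,430.00 − $5,300.00) = $652.96 + 30.79% × $3,130.00 = $1,616.69
Retirement Security Contribution: 1.2% × $8,490.00 = $101.88
Social Insurance: cap $450,740.00 − YTD $448,300.00 = $2,440.00 subject; 3.8% × $2,440.00 = $92.72
Total withheld: $1,616.69 + $101.88 + $92.72 = $1,811.29
Net pay: $8,490.00 − $1,811.29 = $6,678.71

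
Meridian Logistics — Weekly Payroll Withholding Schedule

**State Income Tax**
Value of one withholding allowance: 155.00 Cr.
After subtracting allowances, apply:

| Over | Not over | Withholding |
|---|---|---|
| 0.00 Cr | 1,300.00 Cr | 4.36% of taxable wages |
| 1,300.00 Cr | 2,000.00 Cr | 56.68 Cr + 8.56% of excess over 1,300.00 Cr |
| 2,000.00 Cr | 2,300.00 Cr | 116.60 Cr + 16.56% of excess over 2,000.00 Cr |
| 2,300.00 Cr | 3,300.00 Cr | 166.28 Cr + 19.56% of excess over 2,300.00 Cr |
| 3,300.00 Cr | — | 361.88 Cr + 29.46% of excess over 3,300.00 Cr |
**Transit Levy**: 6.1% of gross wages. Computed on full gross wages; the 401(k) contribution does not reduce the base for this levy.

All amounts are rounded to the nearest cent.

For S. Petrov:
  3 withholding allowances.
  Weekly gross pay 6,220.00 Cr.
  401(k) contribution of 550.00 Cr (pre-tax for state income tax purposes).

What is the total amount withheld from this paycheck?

1,302.51 Cr

State Income Tax: taxable = 6,220.00 Cr − 550.00 Cr − 3×155.00 Cr = 5,205.00 Cr
  361.88 Cr + 29.46% × (5,205.00 Cr − 3,300.00 Cr) = 361.88 Cr + 29.46% × 1,905.00 Cr = 923.09 Cr
Transit Levy: 6.1% × 6,220.00 Cr = 379.42 Cr
Total: 923.09 Cr + 379.42 Cr = 1,302.51 Cr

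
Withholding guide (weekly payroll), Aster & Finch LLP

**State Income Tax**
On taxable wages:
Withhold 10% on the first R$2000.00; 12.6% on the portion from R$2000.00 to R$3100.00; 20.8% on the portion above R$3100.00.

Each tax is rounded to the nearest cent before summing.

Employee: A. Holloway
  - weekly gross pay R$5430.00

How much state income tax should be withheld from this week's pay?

State Income Tax: taxable = R$5430.00
  R$338.60 + 20.8% × (R$5430.00 − R$3100.00) = R$338.60 + 20.8% × R$2330.00 = R$823.24

R$823.24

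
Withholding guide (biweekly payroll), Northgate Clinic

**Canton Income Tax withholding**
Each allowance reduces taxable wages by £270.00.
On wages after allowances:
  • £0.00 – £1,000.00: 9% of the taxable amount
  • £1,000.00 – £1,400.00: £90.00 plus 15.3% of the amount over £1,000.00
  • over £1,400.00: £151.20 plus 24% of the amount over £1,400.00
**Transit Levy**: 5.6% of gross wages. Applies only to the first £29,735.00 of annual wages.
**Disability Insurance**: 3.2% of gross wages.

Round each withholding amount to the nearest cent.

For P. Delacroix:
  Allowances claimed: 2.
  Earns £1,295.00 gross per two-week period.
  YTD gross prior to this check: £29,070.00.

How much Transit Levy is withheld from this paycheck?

£37.24

Transit Levy: cap £29,735.00 − YTD £29,070.00 = £665.00 subject; 5.6% × £665.00 = £37.24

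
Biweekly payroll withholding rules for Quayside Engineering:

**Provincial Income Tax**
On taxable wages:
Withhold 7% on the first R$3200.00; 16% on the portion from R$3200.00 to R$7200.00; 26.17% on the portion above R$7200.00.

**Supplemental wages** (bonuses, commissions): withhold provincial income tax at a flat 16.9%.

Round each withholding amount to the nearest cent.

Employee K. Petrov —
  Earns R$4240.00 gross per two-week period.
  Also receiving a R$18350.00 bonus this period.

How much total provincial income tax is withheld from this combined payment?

Provincial Income Tax: taxable = R$4240.00
  R$224.00 + 16% × (R$4240.00 − R$3200.00) = R$224.00 + 16% × R$1040.00 = R$390.40
Supplemental (16.9% flat on bonus): 16.9% × R$18350.00 = R$3101.15
Total provincial income tax: R$390.40 + R$3101.15 = R$3491.55

R$3491.55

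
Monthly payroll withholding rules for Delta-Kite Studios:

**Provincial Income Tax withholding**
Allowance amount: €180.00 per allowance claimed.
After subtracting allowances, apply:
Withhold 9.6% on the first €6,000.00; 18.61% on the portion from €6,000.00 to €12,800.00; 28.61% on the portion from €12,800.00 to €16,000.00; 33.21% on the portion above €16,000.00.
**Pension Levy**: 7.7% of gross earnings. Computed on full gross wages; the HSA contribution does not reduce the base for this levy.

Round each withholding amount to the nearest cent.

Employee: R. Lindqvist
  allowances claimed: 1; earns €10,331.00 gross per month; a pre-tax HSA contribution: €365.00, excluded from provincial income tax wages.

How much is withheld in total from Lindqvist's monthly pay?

€2,076.06

Provincial Income Tax: taxable = €10,331.00 − €365.00 − 1×€180.00 = €9,786.00
  €576.00 + 18.61% × (€9,786.00 − €6,000.00) = €576.00 + 18.61% × €3,786.00 = €1,280.57
Pension Levy: 7.7% × €10,331.00 = €795.49
Total: €1,280.57 + €795.49 = €2,076.06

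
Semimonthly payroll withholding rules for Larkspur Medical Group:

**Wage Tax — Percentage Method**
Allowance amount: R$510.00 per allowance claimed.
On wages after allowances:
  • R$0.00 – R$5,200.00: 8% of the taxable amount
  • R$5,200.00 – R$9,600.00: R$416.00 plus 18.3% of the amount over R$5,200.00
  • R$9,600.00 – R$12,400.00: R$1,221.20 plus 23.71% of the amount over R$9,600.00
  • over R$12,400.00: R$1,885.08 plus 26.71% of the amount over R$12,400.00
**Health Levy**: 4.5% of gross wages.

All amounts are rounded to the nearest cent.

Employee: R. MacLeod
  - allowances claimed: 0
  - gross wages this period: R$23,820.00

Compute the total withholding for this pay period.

R$6,007.26

Wage Tax: taxable = R$23,820.00
  R$1,885.08 + 26.71% × (R$23,820.00 − R$12,400.00) = R$1,885.08 + 26.71% × R$11,420.00 = R$4,935.36
Health Levy: 4.5% × R$23,820.00 = R$1,071.90
Total: R$4,935.36 + R$1,071.90 = R$6,007.26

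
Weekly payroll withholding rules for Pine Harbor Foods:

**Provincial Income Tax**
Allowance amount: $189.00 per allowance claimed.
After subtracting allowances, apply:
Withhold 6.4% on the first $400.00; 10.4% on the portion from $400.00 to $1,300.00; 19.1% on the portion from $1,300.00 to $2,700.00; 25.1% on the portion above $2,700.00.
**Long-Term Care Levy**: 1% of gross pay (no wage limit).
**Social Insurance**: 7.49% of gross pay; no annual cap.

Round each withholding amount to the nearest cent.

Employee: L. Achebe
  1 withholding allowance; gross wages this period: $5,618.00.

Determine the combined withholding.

Provincial Income Tax: taxable = $5,618.00 − 1×$189.00 = $5,429.00
  $386.60 + 25.1% × ($5,429.00 − $2,700.00) = $386.60 + 25.1% × $2,729.00 = $1,071.58
Long-Term Care Levy: 1% × $5,618.00 = $56.18
Social Insurance: 7.49% × $5,618.00 = $420.79
Total: $1,071.58 + $56.18 + $420.79 = $1,548.55

$1,548.55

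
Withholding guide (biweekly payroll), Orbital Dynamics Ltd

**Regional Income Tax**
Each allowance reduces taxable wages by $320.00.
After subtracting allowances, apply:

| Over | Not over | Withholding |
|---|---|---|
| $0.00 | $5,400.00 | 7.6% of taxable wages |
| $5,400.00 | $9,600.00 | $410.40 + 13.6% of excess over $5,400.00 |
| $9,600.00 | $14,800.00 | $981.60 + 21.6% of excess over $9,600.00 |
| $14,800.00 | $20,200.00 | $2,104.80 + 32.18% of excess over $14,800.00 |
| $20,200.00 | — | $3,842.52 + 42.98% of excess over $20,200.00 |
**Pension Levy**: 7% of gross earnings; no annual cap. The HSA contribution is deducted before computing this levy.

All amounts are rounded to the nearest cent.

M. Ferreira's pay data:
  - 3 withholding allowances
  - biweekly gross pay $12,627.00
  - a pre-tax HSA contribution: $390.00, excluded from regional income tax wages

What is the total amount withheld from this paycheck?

Regional Income Tax: taxable = $12,627.00 − $390.00 − 3×$320.00 = $11,277.00
  $981.60 + 21.6% × ($11,277.00 − $9,600.00) = $981.60 + 21.6% × $1,677.00 = $1,343.83
Pension Levy: 7% × $12,237.00 = $856.59
Total: $1,343.83 + $856.59 = $2,200.42

$2,200.42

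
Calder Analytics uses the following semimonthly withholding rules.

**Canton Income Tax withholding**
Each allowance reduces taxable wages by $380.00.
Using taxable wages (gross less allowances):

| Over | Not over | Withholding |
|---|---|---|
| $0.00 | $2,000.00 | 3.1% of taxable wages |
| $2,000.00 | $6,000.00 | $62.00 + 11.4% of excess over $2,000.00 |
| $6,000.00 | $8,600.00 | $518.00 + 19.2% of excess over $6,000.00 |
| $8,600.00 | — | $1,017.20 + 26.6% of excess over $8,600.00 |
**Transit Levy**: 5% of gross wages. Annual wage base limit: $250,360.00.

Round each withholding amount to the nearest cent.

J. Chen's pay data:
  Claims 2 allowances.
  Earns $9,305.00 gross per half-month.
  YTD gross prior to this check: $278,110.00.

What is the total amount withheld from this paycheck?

Canton Income Tax: taxable = $9,305.00 − 2×$380.00 = $8,545.00
  $518.00 + 19.2% × ($8,545.00 − $6,000.00) = $518.00 + 19.2% × $2,545.00 = $1,006.64
Transit Levy: YTD $278,110.00 ≥ cap $250,360.00 → $0.00
Total: $1,006.64 + $0.00 = $1,006.64

$1,006.64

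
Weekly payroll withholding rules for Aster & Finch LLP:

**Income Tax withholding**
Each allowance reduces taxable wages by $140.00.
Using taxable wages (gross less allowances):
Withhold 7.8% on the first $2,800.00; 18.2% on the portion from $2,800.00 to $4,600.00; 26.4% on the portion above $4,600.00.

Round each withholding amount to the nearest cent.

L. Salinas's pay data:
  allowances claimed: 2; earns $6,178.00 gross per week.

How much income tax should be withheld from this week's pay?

Income Tax: taxable = $6,178.00 − 2×$140.00 = $5,898.00
  $546.00 + 26.4% × ($5,898.00 − $4,600.00) = $546.00 + 26.4% × $1,298.00 = $888.67

$888.67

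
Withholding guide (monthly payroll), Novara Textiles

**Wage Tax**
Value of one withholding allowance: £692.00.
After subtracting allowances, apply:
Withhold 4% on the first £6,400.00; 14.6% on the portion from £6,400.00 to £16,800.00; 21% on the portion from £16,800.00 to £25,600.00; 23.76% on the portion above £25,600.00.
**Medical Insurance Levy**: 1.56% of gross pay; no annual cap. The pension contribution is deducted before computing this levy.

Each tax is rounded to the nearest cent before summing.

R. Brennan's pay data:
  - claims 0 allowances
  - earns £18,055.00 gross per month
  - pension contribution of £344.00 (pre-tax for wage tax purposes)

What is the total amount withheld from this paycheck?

£2,242.00

Wage Tax: taxable = £18,055.00 − £344.00 = £17,711.00
  £1,774.40 + 21% × (£17,711.00 − £16,800.00) = £1,774.40 + 21% × £911.00 = £1,965.71
Medical Insurance Levy: 1.56% × £17,711.00 = £276.29
Total: £1,965.71 + £276.29 = £2,242.00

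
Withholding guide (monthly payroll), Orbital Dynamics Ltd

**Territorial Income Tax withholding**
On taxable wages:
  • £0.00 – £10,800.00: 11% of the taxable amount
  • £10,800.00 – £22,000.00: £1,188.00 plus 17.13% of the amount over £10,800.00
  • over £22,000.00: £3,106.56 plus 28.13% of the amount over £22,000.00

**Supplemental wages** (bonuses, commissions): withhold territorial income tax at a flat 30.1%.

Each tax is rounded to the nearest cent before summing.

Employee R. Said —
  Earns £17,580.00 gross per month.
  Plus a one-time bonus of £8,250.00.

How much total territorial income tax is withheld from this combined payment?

Territorial Income Tax: taxable = £17,580.00
  £1,188.00 + 17.13% × (£17,580.00 − £10,800.00) = £1,188.00 + 17.13% × £6,780.00 = £2,349.41
Supplemental (30.1% flat on bonus): 30.1% × £8,250.00 = £2,483.25
Total territorial income tax: £2,349.41 + £2,483.25 = £4,832.66

£4,832.66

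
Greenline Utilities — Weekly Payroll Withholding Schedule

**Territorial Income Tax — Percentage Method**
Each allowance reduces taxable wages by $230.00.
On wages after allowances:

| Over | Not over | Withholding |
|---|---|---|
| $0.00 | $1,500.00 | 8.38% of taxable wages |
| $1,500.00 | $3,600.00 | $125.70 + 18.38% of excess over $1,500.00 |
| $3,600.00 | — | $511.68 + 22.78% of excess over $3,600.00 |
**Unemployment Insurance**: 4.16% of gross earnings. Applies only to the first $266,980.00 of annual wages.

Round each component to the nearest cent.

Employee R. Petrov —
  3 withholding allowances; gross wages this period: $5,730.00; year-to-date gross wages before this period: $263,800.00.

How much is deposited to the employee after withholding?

Territorial Income Tax: taxable = $5,730.00 − 3×$230.00 = $5,040.00
  $511.68 + 22.78% × ($5,040.00 − $3,600.00) = $511.68 + 22.78% × $1,440.00 = $839.71
Unemployment Insurance: cap $266,980.00 − YTD $263,800.00 = $3,180.00 subject; 4.16% × $3,180.00 = $132.29
Total withheld: $839.71 + $132.29 = $972.00
Net pay: $5,730.00 − $972.00 = $4,758.00

$4,758.00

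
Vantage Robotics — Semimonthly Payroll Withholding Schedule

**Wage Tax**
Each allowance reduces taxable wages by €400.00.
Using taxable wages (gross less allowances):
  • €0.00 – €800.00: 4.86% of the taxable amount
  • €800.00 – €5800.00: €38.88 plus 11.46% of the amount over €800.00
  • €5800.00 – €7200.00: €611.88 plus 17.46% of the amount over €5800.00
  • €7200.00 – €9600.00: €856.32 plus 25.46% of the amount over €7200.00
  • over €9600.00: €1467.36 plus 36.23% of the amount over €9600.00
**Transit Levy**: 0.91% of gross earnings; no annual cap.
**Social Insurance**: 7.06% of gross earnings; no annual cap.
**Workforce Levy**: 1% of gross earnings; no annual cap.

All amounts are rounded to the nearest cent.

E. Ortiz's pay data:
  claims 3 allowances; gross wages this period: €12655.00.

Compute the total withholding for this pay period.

€3274.58

Wage Tax: taxable = €12655.00 − 3×€400.00 = €11455.00
  €1467.36 + 36.23% × (€11455.00 − €9600.00) = €1467.36 + 36.23% × €1855.00 = €2139.43
Transit Levy: 0.91% × €12655.00 = €115.16
Social Insurance: 7.06% × €12655.00 = €893.44
Workforce Levy: 1% × €12655.00 = €126.55
Total: €2139.43 + €115.16 + €893.44 + €126.55 = €3274.58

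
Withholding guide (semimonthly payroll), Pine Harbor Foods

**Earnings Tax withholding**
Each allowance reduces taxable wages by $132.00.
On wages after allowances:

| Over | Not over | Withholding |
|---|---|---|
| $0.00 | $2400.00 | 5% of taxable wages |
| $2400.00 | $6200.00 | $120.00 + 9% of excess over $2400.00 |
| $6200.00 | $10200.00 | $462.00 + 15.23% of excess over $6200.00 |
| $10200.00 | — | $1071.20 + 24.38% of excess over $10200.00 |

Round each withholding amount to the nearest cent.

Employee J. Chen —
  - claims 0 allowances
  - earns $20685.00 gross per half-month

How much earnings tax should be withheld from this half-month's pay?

Earnings Tax: taxable = $20685.00
  $1071.20 + 24.38% × ($20685.00 − $10200.00) = $1071.20 + 24.38% × $10485.00 = $3627.44

$3627.44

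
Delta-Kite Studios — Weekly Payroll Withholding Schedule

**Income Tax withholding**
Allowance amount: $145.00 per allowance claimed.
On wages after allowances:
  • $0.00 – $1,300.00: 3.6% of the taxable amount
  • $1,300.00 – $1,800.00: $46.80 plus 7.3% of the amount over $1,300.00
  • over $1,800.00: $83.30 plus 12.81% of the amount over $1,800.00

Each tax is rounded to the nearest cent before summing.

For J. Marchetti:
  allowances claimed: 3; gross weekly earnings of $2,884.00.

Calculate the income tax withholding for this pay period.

$166.44

Income Tax: taxable = $2,884.00 − 3×$145.00 = $2,449.00
  $83.30 + 12.81% × ($2,449.00 − $1,800.00) = $83.30 + 12.81% × $649.00 = $166.44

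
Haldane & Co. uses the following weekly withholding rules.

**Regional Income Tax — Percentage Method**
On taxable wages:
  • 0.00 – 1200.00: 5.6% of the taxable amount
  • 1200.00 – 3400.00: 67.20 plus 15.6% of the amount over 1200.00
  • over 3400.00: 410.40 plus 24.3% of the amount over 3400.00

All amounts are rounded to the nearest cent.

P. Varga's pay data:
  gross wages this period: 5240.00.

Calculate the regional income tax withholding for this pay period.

857.52

Regional Income Tax: taxable = 5240.00
  410.40 + 24.3% × (5240.00 − 3400.00) = 410.40 + 24.3% × 1840.00 = 857.52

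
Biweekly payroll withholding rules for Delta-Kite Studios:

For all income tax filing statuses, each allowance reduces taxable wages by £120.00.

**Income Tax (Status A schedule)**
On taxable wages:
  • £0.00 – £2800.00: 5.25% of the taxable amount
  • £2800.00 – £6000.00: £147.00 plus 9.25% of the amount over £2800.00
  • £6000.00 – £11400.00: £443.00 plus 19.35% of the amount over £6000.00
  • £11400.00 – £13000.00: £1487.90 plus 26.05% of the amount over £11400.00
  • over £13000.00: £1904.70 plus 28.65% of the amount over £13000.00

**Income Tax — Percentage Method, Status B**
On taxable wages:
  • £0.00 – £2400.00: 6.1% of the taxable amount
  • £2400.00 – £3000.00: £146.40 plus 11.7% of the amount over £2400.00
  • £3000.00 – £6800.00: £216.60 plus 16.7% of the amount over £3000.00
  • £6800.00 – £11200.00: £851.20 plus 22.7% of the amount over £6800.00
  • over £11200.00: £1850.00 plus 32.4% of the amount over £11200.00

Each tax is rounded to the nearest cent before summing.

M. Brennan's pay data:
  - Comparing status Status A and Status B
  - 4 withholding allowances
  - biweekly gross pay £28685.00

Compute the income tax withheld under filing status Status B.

Income Tax (Status B): taxable = £28685.00 − 4×£120.00 = £28205.00
  £1850.00 + 32.4% × (£28205.00 − £11200.00) = £1850.00 + 32.4% × £17005.00 = £7359.62

£7359.62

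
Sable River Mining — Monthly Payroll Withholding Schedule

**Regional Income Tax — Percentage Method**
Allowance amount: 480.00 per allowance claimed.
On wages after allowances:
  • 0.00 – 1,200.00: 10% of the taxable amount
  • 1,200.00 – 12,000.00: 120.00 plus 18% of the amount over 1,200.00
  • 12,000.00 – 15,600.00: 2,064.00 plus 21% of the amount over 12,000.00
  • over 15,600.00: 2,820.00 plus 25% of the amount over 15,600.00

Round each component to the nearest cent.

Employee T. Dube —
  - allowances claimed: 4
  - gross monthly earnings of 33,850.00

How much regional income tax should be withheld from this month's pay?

Regional Income Tax: taxable = 33,850.00 − 4×480.00 = 31,930.00
  2,820.00 + 25% × (31,930.00 − 15,600.00) = 2,820.00 + 25% × 16,330.00 = 6,902.50

6,902.50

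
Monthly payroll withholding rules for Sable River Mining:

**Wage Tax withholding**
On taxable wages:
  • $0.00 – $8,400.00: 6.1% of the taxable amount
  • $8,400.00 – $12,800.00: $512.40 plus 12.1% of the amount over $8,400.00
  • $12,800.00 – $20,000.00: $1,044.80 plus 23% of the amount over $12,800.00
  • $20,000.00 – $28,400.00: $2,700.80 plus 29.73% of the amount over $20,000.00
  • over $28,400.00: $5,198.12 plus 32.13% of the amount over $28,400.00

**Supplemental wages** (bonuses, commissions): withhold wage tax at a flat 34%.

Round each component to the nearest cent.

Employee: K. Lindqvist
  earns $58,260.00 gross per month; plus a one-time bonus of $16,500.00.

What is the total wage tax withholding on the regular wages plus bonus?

Wage Tax: taxable = $58,260.00
  $5,198.12 + 32.13% × ($58,260.00 − $28,400.00) = $5,198.12 + 32.13% × $29,860.00 = $14,792.14
Supplemental (34% flat on bonus): 34% × $16,500.00 = $5,610.00
Total wage tax: $14,792.14 + $5,610.00 = $20,402.14

$20,402.14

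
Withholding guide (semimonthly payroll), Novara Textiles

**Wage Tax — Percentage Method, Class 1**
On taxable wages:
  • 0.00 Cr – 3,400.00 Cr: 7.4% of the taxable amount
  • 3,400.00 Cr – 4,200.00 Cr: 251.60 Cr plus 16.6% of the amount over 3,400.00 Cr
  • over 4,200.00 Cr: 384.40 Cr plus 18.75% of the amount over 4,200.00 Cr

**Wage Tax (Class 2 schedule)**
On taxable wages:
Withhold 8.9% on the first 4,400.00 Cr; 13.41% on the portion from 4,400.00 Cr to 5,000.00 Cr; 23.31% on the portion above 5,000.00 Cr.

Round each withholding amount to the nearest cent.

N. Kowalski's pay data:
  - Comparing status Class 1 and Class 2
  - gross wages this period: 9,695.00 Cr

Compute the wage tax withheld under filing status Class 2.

1,566.46 Cr

Wage Tax (Class 2): taxable = 9,695.00 Cr
  472.06 Cr + 23.31% × (9,695.00 Cr − 5,000.00 Cr) = 472.06 Cr + 23.31% × 4,695.00 Cr = 1,566.46 Cr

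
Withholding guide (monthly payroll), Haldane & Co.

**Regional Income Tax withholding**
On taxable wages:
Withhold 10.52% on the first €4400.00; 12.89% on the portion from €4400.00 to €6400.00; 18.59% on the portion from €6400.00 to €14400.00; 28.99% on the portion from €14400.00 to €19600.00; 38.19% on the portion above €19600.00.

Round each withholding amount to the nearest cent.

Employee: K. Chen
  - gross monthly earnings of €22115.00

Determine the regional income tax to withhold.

€4675.84

Regional Income Tax: taxable = €22115.00
  €3715.36 + 38.19% × (€22115.00 − €19600.00) = €3715.36 + 38.19% × €2515.00 = €4675.84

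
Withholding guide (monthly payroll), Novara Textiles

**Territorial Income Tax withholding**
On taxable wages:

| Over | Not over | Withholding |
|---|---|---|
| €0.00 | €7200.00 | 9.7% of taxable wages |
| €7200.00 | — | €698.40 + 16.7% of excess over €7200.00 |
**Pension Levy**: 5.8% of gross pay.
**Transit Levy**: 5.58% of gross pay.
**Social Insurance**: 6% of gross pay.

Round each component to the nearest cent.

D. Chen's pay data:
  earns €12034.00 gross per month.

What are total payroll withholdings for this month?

€3597.19

Territorial Income Tax: taxable = €12034.00
  €698.40 + 16.7% × (€12034.00 − €7200.00) = €698.40 + 16.7% × €4834.00 = €1505.68
Pension Levy: 5.8% × €12034.00 = €697.97
Transit Levy: 5.58% × €12034.00 = €671.50
Social Insurance: 6% × €12034.00 = €722.04
Total: €1505.68 + €697.97 + €671.50 + €722.04 = €3597.19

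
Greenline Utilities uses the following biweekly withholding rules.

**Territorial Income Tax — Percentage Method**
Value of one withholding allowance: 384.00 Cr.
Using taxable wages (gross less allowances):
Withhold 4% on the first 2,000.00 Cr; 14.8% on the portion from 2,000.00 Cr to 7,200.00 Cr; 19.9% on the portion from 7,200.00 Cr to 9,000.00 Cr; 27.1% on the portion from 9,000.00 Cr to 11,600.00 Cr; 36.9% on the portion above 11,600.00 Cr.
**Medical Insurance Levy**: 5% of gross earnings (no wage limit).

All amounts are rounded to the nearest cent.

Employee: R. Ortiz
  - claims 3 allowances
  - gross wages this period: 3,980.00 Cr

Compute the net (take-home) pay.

3,578.46 Cr

Territorial Income Tax: taxable = 3,980.00 Cr − 3×384.00 Cr = 2,828.00 Cr
  80.00 Cr + 14.8% × (2,828.00 Cr − 2,000.00 Cr) = 80.00 Cr + 14.8% × 828.00 Cr = 202.54 Cr
Medical Insurance Levy: 5% × 3,980.00 Cr = 199.00 Cr
Total withheld: 202.54 Cr + 199.00 Cr = 401.54 Cr
Net pay: 3,980.00 Cr − 401.54 Cr = 3,578.46 Cr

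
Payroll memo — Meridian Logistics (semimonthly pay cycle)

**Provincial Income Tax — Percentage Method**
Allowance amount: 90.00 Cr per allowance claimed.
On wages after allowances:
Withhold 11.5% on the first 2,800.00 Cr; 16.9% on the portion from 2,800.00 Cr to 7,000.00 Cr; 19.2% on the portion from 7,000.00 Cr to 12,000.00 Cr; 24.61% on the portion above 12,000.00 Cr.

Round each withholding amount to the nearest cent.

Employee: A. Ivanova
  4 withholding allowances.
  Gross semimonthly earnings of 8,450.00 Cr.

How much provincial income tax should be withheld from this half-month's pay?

Provincial Income Tax: taxable = 8,450.00 Cr − 4×90.00 Cr = 8,090.00 Cr
  1,031.80 Cr + 19.2% × (8,090.00 Cr − 7,000.00 Cr) = 1,031.80 Cr + 19.2% × 1,090.00 Cr = 1,241.08 Cr

1,241.08 Cr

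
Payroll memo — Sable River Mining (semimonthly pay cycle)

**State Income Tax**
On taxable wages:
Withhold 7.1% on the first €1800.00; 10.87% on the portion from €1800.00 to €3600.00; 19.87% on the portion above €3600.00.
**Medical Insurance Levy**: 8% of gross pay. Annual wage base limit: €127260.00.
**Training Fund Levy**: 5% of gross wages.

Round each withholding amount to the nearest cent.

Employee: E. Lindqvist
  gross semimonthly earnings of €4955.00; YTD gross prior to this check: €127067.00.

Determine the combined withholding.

State Income Tax: taxable = €4955.00
  €323.46 + 19.87% × (€4955.00 − €3600.00) = €323.46 + 19.87% × €1355.00 = €592.70
Medical Insurance Levy: cap €127260.00 − YTD €127067.00 = €193.00 subject; 8% × €193.00 = €15.44
Training Fund Levy: 5% × €4955.00 = €247.75
Total: €592.70 + €15.44 + €247.75 = €855.89

€855.89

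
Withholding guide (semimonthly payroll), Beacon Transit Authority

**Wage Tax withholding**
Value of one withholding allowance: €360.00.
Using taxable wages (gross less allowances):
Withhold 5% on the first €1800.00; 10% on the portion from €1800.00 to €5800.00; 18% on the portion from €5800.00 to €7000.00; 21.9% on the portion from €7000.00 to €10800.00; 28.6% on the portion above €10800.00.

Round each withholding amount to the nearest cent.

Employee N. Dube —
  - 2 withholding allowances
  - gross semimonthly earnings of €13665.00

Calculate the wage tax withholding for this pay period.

€2151.67

Wage Tax: taxable = €13665.00 − 2×€360.00 = €12945.00
  €1538.20 + 28.6% × (€12945.00 − €10800.00) = €1538.20 + 28.6% × €2145.00 = €2151.67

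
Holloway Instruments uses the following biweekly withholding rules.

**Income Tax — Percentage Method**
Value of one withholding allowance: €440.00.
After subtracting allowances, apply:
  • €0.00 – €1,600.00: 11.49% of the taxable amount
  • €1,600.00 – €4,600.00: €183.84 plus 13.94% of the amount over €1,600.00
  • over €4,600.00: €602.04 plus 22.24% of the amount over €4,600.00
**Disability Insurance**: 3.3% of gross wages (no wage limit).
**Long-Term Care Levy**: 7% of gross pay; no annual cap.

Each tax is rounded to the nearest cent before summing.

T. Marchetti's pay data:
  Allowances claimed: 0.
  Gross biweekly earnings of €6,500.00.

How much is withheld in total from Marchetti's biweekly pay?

€1,694.10

Income Tax: taxable = €6,500.00
  €602.04 + 22.24% × (€6,500.00 − €4,600.00) = €602.04 + 22.24% × €1,900.00 = €1,024.60
Disability Insurance: 3.3% × €6,500.00 = €214.50
Long-Term Care Levy: 7% × €6,500.00 = €455.00
Total: €1,024.60 + €214.50 + €455.00 = €1,694.10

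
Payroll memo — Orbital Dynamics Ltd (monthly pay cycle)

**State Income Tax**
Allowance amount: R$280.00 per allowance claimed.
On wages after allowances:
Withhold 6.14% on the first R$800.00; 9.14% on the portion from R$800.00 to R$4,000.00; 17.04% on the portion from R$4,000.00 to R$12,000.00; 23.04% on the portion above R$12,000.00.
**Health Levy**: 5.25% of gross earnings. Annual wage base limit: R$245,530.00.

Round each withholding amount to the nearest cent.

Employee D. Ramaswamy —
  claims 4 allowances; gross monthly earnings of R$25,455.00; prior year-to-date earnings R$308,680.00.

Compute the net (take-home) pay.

R$20,908.22

State Income Tax: taxable = R$25,455.00 − 4×R$280.00 = R$24,335.00
  R$1,704.80 + 23.04% × (R$24,335.00 − R$12,000.00) = R$1,704.80 + 23.04% × R$12,335.00 = R$4,546.78
Health Levy: YTD R$308,680.00 ≥ cap R$245,530.00 → R$0.00
Total withheld: R$4,546.78 + R$0.00 = R$4,546.78
Net pay: R$25,455.00 − R$4,546.78 = R$20,908.22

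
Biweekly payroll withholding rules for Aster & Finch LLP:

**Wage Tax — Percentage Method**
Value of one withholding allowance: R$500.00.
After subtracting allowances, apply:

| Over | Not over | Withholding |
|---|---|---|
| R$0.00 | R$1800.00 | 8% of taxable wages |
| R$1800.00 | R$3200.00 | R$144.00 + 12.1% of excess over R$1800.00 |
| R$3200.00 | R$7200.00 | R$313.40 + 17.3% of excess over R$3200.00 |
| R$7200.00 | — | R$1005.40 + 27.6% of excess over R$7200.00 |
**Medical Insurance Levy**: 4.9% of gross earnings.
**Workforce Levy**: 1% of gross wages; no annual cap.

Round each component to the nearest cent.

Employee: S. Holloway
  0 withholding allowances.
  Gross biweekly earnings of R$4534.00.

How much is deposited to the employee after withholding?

Wage Tax: taxable = R$4534.00
  R$313.40 + 17.3% × (R$4534.00 − R$3200.00) = R$313.40 + 17.3% × R$1334.00 = R$544.18
Medical Insurance Levy: 4.9% × R$4534.00 = R$222.17
Workforce Levy: 1% × R$4534.00 = R$45.34
Total withheld: R$544.18 + R$222.17 + R$45.34 = R$811.69
Net pay: R$4534.00 − R$811.69 = R$3722.31

R$3722.31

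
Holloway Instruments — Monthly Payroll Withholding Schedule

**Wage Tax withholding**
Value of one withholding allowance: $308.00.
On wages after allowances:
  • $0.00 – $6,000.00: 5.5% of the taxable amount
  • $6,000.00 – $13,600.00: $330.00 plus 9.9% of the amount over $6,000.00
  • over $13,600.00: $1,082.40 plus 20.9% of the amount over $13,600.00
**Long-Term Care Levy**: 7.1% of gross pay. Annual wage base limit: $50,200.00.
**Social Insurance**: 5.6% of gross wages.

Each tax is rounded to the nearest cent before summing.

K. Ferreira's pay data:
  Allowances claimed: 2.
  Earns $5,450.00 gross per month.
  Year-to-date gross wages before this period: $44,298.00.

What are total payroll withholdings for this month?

Wage Tax: taxable = $5,450.00 − 2×$308.00 = $4,834.00
  5.5% × $4,834.00 = $265.87
Long-Term Care Levy: 7.1% × $5,450.00 = $386.95
Social Insurance: 5.6% × $5,450.00 = $305.20
Total: $265.87 + $386.95 + $305.20 = $958.02

$958.02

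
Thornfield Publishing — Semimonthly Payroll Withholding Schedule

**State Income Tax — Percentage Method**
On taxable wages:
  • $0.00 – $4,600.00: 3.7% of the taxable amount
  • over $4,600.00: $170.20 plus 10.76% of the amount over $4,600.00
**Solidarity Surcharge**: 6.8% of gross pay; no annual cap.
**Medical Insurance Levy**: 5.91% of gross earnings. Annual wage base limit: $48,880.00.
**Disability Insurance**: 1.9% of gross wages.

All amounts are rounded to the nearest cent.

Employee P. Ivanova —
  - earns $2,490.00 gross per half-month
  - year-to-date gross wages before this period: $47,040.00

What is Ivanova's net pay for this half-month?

$2,072.50

State Income Tax: taxable = $2,490.00
  3.7% × $2,490.00 = $92.13
Solidarity Surcharge: 6.8% × $2,490.00 = $169.32
Medical Insurance Levy: cap $48,880.00 − YTD $47,040.00 = $1,840.00 subject; 5.91% × $1,840.00 = $108.74
Disability Insurance: 1.9% × $2,490.00 = $47.31
Total withheld: $92.13 + $169.32 + $108.74 + $47.31 = $417.50
Net pay: $2,490.00 − $417.50 = $2,072.50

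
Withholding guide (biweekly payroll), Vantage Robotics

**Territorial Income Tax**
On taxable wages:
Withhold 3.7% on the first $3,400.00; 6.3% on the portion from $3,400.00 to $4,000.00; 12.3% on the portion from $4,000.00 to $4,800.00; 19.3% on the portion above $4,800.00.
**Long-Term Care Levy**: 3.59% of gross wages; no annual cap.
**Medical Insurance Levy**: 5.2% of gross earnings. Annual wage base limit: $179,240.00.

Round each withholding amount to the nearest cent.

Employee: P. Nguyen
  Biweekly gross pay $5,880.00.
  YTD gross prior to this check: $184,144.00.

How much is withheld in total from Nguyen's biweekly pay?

Territorial Income Tax: taxable = $5,880.00
  $262.00 + 19.3% × ($5,880.00 − $4,800.00) = $262.00 + 19.3% × $1,080.00 = $470.44
Long-Term Care Levy: 3.59% × $5,880.00 = $211.09
Medical Insurance Levy: YTD $184,144.00 ≥ cap $179,240.00 → $0.00
Total: $470.44 + $211.09 + $0.00 = $681.53

$681.53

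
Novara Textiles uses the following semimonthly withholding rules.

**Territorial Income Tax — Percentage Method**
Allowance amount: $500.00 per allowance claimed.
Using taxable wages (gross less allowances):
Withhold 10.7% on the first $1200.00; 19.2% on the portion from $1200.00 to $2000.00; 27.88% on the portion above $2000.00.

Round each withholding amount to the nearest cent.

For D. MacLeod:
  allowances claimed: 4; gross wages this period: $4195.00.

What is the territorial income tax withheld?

Territorial Income Tax: taxable = $4195.00 − 4×$500.00 = $2195.00
  $282.00 + 27.88% × ($2195.00 − $2000.00) = $282.00 + 27.88% × $195.00 = $336.37

$336.37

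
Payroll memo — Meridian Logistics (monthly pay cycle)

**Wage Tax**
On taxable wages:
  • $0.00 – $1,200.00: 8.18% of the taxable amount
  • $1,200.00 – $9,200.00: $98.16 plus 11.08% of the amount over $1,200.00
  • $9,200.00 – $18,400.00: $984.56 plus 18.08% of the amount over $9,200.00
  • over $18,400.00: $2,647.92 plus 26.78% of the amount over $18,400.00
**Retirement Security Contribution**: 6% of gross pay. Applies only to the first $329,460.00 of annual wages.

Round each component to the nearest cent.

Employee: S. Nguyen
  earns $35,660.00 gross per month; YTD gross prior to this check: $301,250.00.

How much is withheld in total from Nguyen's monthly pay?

Wage Tax: taxable = $35,660.00
  $2,647.92 + 26.78% × ($35,660.00 − $18,400.00) = $2,647.92 + 26.78% × $17,260.00 = $7,270.15
Retirement Security Contribution: cap $329,460.00 − YTD $301,250.00 = $28,210.00 subject; 6% × $28,210.00 = $1,692.60
Total: $7,270.15 + $1,692.60 = $8,962.75

$8,962.75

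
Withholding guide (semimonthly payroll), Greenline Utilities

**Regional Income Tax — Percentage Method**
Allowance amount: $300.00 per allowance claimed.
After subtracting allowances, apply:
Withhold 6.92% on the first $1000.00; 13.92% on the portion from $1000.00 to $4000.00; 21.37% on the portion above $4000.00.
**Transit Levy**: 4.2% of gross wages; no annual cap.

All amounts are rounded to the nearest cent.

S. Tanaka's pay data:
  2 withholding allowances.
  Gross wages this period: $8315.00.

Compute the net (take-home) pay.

Regional Income Tax: taxable = $8315.00 − 2×$300.00 = $7715.00
  $486.80 + 21.37% × ($7715.00 − $4000.00) = $486.80 + 21.37% × $3715.00 = $1280.70
Transit Levy: 4.2% × $8315.00 = $349.23
Total withheld: $1280.70 + $349.23 = $1629.93
Net pay: $8315.00 − $1629.93 = $6685.07

$6685.07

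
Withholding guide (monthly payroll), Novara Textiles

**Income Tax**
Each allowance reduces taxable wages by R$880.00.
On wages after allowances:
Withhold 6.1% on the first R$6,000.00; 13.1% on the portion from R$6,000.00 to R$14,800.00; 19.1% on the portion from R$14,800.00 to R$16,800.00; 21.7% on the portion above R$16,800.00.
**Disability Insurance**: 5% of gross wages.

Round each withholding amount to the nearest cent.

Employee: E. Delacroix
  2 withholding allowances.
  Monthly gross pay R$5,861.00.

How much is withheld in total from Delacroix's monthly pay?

R$543.21

Income Tax: taxable = R$5,861.00 − 2×R$880.00 = R$4,101.00
  6.1% × R$4,101.00 = R$250.16
Disability Insurance: 5% × R$5,861.00 = R$293.05
Total: R$250.16 + R$293.05 = R$543.21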